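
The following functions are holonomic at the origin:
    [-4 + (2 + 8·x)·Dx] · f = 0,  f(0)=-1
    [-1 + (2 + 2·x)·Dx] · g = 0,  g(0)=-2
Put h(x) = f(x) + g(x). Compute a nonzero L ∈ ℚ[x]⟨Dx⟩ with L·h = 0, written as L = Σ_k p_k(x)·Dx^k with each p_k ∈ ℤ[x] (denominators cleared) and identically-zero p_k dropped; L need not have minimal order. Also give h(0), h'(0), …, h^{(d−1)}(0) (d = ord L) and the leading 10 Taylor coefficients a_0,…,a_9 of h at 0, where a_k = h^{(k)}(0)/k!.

f: a_k = -1, -2, 2, -4, 10, -28, 84, -264, 858, -2860, …
g: a_k = -2, -1, 1/4, -1/8, 5/64, -7/128, 21/512, -33/1024, 429/16384, -715/32768, …
L₀ := lclm(L_f,L_g); ord L₀ ≤ 1+1.
L = -2 + (5 + 8·x)·Dx + (2 + 10·x + 8·x^2)·Dx^2  (order 2).
h: a_k = -3, -3, 9/4, -33/8, 645/64, -3591/128, 43029/512, -270369/1024, 14057901/16384, -93717195/32768, …
ICs: h(0) = -3, h′(0) = -3.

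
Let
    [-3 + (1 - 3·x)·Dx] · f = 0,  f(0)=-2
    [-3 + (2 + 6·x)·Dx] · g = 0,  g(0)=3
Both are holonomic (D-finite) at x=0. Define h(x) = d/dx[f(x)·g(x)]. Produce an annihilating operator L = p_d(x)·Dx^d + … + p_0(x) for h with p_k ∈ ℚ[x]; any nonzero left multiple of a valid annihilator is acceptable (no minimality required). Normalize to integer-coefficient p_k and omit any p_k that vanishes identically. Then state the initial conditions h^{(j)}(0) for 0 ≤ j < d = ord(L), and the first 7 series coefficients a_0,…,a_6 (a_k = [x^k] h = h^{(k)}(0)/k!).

L = (11 + 54·x + 27·x^2) + (-2 - 2·x + 18·x^2 + 18·x^3)·Dx  (order 1).
h: a_k = -27, -297/2, -5589/8, -43497/16, -1330425/128, -9441279/256, -133693497/1024, …
ICs: h(0) = -27.

f: a_k = -2, -6, -18, -54, -162, -486, -1458, …
g: a_k = 3, 9/2, -27/8, 81/16, -1215/128, 5103/256, -45927/1024, …
L₀ := L_f ⊗_s L_g (sym. prod.), ord ≤ 1.
h=h₀': d/dx-closure on L₀ ⇒ L.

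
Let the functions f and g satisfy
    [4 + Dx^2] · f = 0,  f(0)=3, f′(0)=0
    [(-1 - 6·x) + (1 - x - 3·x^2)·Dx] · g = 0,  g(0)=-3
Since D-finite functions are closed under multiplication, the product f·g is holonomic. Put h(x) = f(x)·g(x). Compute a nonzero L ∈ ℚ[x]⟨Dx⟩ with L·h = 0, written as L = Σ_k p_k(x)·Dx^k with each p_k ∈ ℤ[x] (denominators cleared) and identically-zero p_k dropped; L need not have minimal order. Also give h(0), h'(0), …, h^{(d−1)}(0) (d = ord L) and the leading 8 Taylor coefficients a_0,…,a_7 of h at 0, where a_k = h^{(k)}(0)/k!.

f: a_k = 3, 0, -6, 0, 2, 0, -4/15, 0, …
g: a_k = -3, -3, -12, -21, -57, -120, -291, -651, …
h₀=f·g: eliminate ⇒ L₀, order ≤ 2·1.
L = (2 + 4·x + 12·x^2) + (2 + 12·x)·Dx + (-1 + x + 3·x^2)·Dx^2  (order 2).
h: a_k = -9, -9, -18, -45, -105, -240, -2771/5, -6371/5, …
ICs: h(0) = -9, h′(0) = -9.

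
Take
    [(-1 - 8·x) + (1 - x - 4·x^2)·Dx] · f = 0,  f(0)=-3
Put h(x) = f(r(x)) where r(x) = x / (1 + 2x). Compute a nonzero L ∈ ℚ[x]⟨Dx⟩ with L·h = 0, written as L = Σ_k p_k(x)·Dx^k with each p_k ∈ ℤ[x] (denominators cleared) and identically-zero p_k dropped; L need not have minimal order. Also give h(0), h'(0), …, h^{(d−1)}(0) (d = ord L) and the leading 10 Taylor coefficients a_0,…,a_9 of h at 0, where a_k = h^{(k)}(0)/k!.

f: a_k = -3, -3, -15, -27, -87, -195, -543, -1323, -3495, -8787, …
h₀=f(r): pull back L_f along r ⇒ L₀.
L = (1 + 10·x) + (-1 - 5·x - 4·x^2 + 4·x^3)·Dx  (order 1).
h: a_k = -3, -3, -9, 21, -81, 285, -1017, 3621, -12897, 45933, …
ICs: h(0) = -3.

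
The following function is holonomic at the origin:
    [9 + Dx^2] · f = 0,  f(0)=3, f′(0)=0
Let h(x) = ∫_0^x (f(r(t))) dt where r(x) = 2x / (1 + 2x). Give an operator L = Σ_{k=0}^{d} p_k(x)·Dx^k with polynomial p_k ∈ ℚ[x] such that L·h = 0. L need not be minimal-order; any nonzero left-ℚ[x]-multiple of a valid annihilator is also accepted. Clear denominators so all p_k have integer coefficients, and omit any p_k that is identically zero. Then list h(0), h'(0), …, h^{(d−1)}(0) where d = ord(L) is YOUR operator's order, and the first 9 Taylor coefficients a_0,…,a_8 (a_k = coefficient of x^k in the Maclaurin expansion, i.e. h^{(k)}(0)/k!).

L = 36·Dx + (4 + 24·x + 48·x^2 + 32·x^3)·Dx^2 + (1 + 8·x + 24·x^2 + 32·x^3 + 16·x^4)·Dx^3  (order 3).
h: a_k = 0, 3, 0, -18, 54, -486/5, 72, 1404/5, -8262/5, …
ICs: h(0) = 0, h′(0) = 3, h′′(0) = 0.

f: a_k = 3, 0, -27/2, 0, 81/8, 0, -243/80, 0, 2187/4480, …
Substitute x→r, Dx→(1/r')Dx; clear ⇒ L₀.
h=∫₀ˣh₀: take L = L₀·Dx.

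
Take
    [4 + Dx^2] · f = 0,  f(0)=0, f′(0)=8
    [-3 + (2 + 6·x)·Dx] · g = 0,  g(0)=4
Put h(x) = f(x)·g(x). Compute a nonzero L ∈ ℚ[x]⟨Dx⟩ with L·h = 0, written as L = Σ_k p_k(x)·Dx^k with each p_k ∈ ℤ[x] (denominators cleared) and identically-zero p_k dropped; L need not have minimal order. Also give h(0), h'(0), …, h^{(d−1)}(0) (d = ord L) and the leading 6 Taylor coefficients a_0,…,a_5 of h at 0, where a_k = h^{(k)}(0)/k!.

L = (43 + 96·x + 144·x^2) + (-12 - 36·x)·Dx + (4 + 24·x + 36·x^2)·Dx^2  (order 2).
h: a_k = 0, 32, 48, -172/3, 22, -4379/60, …
ICs: h(0) = 0, h′(0) = 32.

f: a_k = 0, 8, 0, -16/3, 0, 16/15, …
g: a_k = 4, 6, -9/2, 27/4, -405/32, 1701/64, …
L₀ := L_f ⊗_s L_g (sym. prod.), ord ≤ 2.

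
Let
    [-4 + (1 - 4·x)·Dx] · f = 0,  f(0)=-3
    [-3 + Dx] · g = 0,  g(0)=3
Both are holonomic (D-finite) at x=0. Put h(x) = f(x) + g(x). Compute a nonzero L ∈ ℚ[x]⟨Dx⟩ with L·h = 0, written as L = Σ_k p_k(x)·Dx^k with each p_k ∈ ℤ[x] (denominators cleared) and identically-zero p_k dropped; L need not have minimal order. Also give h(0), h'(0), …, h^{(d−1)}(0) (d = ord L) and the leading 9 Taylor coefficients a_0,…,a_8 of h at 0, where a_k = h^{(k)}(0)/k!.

L = (-60 - 144·x) + (23 + 72·x - 144·x^2)·Dx + (-1 - 8·x + 48·x^2)·Dx^2  (order 2).
h: a_k = 0, -3, -69/2, -357/2, -6063/8, -122637/40, -982797/80, -27524391/560, -880801653/4480, …
ICs: h(0) = 0, h′(0) = -3.

f: a_k = -3, -12, -48, -192, -768, -3072, -12288, -49152, -196608, …
g: a_k = 3, 9, 27/2, 27/2, 81/8, 243/40, 243/80, 729/560, 2187/4480, …
f+g: L₀ = lclm(L_f,L_g), ord ≤ 1+1.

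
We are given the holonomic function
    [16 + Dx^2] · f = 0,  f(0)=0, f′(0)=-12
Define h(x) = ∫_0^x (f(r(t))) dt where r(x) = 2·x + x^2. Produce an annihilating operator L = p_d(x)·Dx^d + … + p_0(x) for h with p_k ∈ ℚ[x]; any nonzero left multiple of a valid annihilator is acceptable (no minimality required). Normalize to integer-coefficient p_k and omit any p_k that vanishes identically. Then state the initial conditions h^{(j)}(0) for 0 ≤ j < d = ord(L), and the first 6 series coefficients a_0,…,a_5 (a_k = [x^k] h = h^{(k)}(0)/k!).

L = (64 + 192·x + 192·x^2 + 64·x^3)·Dx - Dx^2 + (1 + x)·Dx^3  (order 3).
h: a_k = 0, 0, -12, -4, 64, 384/5, …
ICs: h(0) = 0, h′(0) = 0, h′′(0) = -24.

f: a_k = 0, -12, 0, 32, 0, -128/5, …
f∘r: x↦r, Dx↦Dx/r' in L_f ⇒ L₀.
Integrate: L := L₀·Dx.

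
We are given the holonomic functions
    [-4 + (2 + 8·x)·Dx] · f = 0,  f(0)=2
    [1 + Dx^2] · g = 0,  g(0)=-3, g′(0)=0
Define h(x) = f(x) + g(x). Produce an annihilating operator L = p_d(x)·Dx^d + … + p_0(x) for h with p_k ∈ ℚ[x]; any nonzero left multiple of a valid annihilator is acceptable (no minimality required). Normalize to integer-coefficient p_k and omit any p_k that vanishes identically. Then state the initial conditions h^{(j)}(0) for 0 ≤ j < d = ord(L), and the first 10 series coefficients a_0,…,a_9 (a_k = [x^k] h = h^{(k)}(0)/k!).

f: a_k = 2, 4, -4, 8, -20, 56, -168, 528, -1716, 5720, …
g: a_k = -3, 0, 3/2, 0, -1/8, 0, 1/240, 0, -1/13440, 0, …
Weyl lclm of L_f,L_g ⇒ L₀ (ord ≤ 3).
L = (-26 - 16·x - 32·x^2) + (-3 - 4·x + 48·x^2 + 64·x^3)·Dx + (-26 - 16·x - 32·x^2)·Dx^2 + (-3 - 4·x + 48·x^2 + 64·x^3)·Dx^3  (order 3).
h: a_k = -1, 4, -5/2, 8, -161/8, 56, -40319/240, 528, -23063041/13440, 5720, …
ICs: h(0) = -1, h′(0) = 4, h′′(0) = -5.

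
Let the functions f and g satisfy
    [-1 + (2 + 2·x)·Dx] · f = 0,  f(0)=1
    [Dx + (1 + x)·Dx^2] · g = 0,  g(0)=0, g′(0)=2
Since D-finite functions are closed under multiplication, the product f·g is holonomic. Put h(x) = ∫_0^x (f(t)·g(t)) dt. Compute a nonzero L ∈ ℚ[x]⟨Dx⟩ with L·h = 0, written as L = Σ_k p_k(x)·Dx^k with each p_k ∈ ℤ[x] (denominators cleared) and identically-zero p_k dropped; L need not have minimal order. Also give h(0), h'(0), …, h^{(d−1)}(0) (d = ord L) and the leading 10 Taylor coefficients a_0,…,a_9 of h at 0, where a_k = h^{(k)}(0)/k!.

f: a_k = 1, 1/2, -1/8, 1/16, -5/128, 7/256, -21/1024, 33/2048, -429/32768, 715/65536, …
g: a_k = 0, 2, -1, 2/3, -1/2, 2/5, -1/3, 2/7, -1/4, 2/9, …
f·g: L₀ = L_f ⊗_s L_g, ord ≤ 1·2.
∫: right-multiply L₀ by Dx.
L = Dx + (4 + 8·x + 4·x^2)·Dx^3  (order 3).
h: a_k = 0, 0, 1, 0, -1/48, 1/60, -71/5760, 31/3360, -3043/430080, 2689/483840, …
ICs: h(0) = 0, h′(0) = 0, h′′(0) = 2.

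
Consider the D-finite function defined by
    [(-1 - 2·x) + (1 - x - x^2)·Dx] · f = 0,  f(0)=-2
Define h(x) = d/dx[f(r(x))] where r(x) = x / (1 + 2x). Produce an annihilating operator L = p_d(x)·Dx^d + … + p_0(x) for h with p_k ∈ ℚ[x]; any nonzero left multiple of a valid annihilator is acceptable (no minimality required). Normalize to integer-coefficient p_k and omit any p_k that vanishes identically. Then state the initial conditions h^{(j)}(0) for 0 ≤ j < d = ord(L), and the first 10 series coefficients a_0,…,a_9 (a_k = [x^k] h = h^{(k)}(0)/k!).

f: a_k = -2, -2, -4, -6, -10, -16, -26, -42, -68, -110, …
Substitute x→r, Dx→(1/r')Dx; clear ⇒ L₀.
h=h₀': d/dx-closure on L₀ ⇒ L.
L = (-6·x - 18·x^2 - 16·x^3) + (-1 - 9·x - 27·x^2 - 30·x^3 - 8·x^4)·Dx  (order 1).
h: a_k = -2, 0, 6, -24, 80, -252, 770, -2304, 6786, -19740, …
ICs: h(0) = -2.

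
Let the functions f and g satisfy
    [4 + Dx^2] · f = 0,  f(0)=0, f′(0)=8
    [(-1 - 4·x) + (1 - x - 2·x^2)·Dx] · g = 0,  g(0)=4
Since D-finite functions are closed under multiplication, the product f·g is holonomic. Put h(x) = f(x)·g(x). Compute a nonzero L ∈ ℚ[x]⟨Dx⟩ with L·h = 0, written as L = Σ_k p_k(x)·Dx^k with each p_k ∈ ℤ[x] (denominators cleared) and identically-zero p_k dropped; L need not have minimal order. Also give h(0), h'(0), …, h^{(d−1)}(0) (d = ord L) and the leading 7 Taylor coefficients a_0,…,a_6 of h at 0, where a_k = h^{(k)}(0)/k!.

L = (4·x + 8·x^2) + (2 + 8·x)·Dx + (-1 + x + 2·x^2)·Dx^2  (order 2).
h: a_k = 0, 32, 32, 224/3, 416/3, 4384/15, 2848/5, …
ICs: h(0) = 0, h′(0) = 32.

f: a_k = 0, 8, 0, -16/3, 0, 16/15, 0, …
g: a_k = 4, 4, 12, 20, 44, 84, 172, …
Product ⇒ symmetric product L₀, ord ≤ 2.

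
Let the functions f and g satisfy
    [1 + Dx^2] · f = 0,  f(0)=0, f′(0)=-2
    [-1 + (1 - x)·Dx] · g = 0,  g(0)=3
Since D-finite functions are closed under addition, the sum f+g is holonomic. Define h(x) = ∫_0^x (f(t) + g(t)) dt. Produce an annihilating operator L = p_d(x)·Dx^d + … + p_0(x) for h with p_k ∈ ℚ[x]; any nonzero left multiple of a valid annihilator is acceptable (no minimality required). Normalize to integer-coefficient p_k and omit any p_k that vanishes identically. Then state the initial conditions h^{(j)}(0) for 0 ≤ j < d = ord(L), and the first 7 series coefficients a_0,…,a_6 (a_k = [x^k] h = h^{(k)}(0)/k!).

L = (-7 + 2·x - x^2)·Dx + (3 - 5·x + 3·x^2 - x^3)·Dx^2 + (-7 + 2·x - x^2)·Dx^3 + (3 - 5·x + 3·x^2 - x^3)·Dx^4  (order 4).
h: a_k = 0, 3, 1/2, 1, 5/6, 3/5, 179/360, …
ICs: h(0) = 0, h′(0) = 3, h′′(0) = 1, h′′′(0) = 6.

f: a_k = 0, -2, 0, 1/3, 0, -1/60, 0, …
g: a_k = 3, 3, 3, 3, 3, 3, 3, …
Weyl lclm of L_f,L_g ⇒ L₀ (ord ≤ 3).
∫: right-multiply L₀ by Dx.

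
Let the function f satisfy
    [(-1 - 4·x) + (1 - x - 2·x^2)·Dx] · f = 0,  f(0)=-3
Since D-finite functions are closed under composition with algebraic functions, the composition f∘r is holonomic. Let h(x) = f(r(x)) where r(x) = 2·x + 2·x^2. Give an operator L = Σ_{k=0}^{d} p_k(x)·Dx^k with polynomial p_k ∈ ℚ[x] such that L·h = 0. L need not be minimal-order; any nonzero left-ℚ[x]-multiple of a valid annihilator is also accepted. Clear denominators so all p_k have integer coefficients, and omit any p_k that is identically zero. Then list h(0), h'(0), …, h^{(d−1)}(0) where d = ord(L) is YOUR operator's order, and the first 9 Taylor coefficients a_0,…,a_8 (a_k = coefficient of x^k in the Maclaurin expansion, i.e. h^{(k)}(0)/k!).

f: a_k = -3, -3, -9, -15, -33, -63, -129, -255, -513, …
Substitute x→r, Dx→(1/r')Dx; clear ⇒ L₀.
L = (2 + 20·x + 48·x^2 + 32·x^3) + (-1 + 2·x + 10·x^2 + 16·x^3 + 8·x^4)·Dx  (order 1).
h: a_k = -3, -6, -42, -192, -924, -4488, -21624, -104448, -504336, …
ICs: h(0) = -3.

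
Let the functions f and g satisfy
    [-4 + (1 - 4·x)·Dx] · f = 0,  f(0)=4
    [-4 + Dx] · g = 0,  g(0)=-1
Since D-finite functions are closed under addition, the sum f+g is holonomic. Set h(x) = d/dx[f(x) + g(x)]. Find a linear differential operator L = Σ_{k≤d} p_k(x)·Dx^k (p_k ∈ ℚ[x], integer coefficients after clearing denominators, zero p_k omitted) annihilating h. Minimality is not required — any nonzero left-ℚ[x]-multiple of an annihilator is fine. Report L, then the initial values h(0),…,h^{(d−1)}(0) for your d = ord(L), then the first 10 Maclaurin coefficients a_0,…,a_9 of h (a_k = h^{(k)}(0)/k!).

L = (64 + 128·x) + (-20 - 32·x + 64·x^2)·Dx + (1 - 16·x^2)·Dx^2  (order 2).
h: a_k = 12, 112, 736, 12160/3, 61312/3, 1474048/15, 20642816/45, 660598784/315, 2972710912/315, 118908510208/2835, …
ICs: h(0) = 12, h′(0) = 112.

f: a_k = 4, 16, 64, 256, 1024, 4096, 16384, 65536, 262144, 1048576, …
g: a_k = -1, -4, -8, -32/3, -32/3, -128/15, -256/45, -1024/315, -512/315, -2048/2835, …
L₀ := lclm(L_f,L_g); ord L₀ ≤ 1+1.
Derive L from L₀ (diff closure).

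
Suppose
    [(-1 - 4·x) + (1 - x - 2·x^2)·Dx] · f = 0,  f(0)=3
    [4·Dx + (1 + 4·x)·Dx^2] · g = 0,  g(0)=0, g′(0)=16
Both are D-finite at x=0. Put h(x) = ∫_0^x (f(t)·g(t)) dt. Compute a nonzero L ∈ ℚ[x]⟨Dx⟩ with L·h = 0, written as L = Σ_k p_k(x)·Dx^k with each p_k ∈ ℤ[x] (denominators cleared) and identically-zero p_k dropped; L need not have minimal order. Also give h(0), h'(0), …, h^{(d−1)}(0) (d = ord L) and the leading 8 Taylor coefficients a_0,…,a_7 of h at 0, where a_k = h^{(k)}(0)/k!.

L = (8 + 32·x)·Dx + (-2 + 20·x + 40·x^2)·Dx^2 + (-1 - 3·x + 6·x^2 + 8·x^3)·Dx^3  (order 3).
h: a_k = 0, 0, 24, -16, 76, -112, 2088/5, -34032/35, …
ICs: h(0) = 0, h′(0) = 0, h′′(0) = 48.

f: a_k = 3, 3, 9, 15, 33, 63, 129, 255, …
g: a_k = 0, 16, -32, 256/3, -256, 4096/5, -8192/3, 65536/7, …
h₀=f·g: eliminate ⇒ L₀, order ≤ 1·2.
h=∫₀ˣh₀: take L = L₀·Dx.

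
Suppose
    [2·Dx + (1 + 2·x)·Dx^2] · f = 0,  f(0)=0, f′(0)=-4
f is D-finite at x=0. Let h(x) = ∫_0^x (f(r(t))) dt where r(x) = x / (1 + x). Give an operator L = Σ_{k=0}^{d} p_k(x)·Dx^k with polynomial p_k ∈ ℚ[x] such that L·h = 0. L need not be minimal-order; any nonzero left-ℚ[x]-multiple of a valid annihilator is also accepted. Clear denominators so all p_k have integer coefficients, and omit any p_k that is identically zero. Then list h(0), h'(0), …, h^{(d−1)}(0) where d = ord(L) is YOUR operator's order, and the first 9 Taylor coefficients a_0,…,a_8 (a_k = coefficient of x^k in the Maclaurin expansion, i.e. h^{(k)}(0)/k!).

f: a_k = 0, -4, 4, -16/3, 8, -64/5, 64/3, -256/7, 64, …
Substitute x→r, Dx→(1/r')Dx; clear ⇒ L₀.
Integrate: L := L₀·Dx.
L = (4 + 6·x)·Dx^2 + (1 + 4·x + 3·x^2)·Dx^3  (order 3).
h: a_k = 0, 0, -2, 8/3, -13/3, 8, -242/15, 104/3, -1093/14, …
ICs: h(0) = 0, h′(0) = 0, h′′(0) = -4.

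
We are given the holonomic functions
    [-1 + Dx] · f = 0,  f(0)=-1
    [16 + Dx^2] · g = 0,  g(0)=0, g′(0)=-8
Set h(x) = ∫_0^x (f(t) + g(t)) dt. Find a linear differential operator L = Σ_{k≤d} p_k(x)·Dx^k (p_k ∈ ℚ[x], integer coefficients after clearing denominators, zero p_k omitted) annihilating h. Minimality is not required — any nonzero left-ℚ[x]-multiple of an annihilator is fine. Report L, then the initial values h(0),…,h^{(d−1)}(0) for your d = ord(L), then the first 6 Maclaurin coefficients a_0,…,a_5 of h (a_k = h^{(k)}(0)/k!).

L = -16·Dx + 16·Dx^2 - Dx^3 + Dx^4  (order 4).
h: a_k = 0, -1, -9/2, -1/6, 127/24, -1/120, …
ICs: h(0) = 0, h′(0) = -1, h′′(0) = -9, h′′′(0) = -1.

f: a_k = -1, -1, -1/2, -1/6, -1/24, -1/120, …
g: a_k = 0, -8, 0, 64/3, 0, -256/15, …
Weyl lclm of L_f,L_g ⇒ L₀ (ord ≤ 3).
h=∫h₀ ⇒ L = L₀·Dx.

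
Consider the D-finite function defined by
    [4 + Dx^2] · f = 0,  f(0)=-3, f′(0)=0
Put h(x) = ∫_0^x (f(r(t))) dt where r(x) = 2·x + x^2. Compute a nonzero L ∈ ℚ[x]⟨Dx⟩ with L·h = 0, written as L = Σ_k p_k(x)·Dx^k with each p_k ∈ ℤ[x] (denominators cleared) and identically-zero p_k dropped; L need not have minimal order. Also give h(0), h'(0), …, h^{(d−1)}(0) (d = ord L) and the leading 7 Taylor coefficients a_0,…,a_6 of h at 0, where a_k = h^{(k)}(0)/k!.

f: a_k = -3, 0, 6, 0, -2, 0, 4/15, …
h₀=f(r): pull back L_f along r ⇒ L₀.
h=∫₀ˣh₀: take L = L₀·Dx.
L = (16 + 48·x + 48·x^2 + 16·x^3)·Dx - Dx^2 + (1 + x)·Dx^3  (order 3).
h: a_k = 0, -3, 0, 8, 6, -26/5, -32/3, …
ICs: h(0) = 0, h′(0) = -3, h′′(0) = 0.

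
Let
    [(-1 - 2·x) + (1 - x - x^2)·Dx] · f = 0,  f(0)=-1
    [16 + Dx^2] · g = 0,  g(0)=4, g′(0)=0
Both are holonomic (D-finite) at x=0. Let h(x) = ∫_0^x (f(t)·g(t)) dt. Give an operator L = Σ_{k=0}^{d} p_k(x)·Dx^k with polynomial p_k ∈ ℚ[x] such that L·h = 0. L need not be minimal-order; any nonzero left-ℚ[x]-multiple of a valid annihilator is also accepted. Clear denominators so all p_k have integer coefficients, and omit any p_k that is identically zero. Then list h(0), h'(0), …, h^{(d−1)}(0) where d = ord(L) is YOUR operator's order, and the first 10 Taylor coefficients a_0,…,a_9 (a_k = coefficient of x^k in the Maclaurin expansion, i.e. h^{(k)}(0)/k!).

f: a_k = -1, -1, -2, -3, -5, -8, -13, -21, -34, -55, …
g: a_k = 4, 0, -32, 0, 128/3, 0, -1024/45, 0, 2048/315, 0, …
Product ⇒ symmetric product L₀, ord ≤ 2.
Integrate: L := L₀·Dx.
L = (-14 + 16·x + 16·x^2)·Dx + (2 + 4·x)·Dx^2 + (-1 + x + x^2)·Dx^3  (order 3).
h: a_k = 0, -4, -2, 8, 5, 4/15, 32/9, 292/45, 751/90, 11096/945, …
ICs: h(0) = 0, h′(0) = -4, h′′(0) = -4.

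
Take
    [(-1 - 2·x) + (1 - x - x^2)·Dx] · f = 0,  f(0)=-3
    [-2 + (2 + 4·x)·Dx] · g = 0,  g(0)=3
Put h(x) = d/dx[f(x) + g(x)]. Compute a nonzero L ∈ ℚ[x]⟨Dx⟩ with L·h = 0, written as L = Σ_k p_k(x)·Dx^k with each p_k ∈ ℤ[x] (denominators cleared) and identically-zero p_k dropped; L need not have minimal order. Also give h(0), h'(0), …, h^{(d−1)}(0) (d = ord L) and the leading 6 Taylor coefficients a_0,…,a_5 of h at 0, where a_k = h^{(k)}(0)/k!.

f: a_k = -3, -3, -6, -9, -15, -24, …
g: a_k = 3, 3, -3/2, 3/2, -15/8, 21/8, …
L₀ := lclm(L_f,L_g); ord L₀ ≤ 1+1.
Derive L from L₀ (diff closure).
L = (-6 - 18·x - 24·x^2 - 12·x^3 - 6·x^4) + (-3 - 24·x - 63·x^2 - 72·x^3 - 45·x^4 - 18·x^5)·Dx + (1 + 4·x + 3·x^2 - 6·x^3 - 13·x^4 - 12·x^5 - 4·x^6)·Dx^2  (order 2).
h: a_k = 0, -15, -45/2, -135/2, -855/8, -2061/8, …
ICs: h(0) = 0, h′(0) = -15.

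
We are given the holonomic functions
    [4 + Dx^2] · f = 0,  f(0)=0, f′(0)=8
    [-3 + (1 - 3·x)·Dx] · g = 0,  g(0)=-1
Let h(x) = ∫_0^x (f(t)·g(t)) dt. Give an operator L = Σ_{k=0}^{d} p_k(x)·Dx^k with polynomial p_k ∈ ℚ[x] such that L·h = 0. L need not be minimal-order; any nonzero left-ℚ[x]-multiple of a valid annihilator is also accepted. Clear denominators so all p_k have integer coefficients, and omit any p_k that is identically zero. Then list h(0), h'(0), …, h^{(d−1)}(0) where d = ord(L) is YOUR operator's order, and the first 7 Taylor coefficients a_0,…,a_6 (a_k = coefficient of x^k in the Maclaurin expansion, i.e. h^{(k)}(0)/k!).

L = (-4 + 12·x)·Dx + 6·Dx^2 + (-1 + 3·x)·Dx^3  (order 3).
h: a_k = 0, 0, -4, -8, -50/3, -40, -4508/45, …
ICs: h(0) = 0, h′(0) = 0, h′′(0) = -8.

f: a_k = 0, 8, 0, -16/3, 0, 16/15, 0, …
g: a_k = -1, -3, -9, -27, -81, -243, -729, …
h₀=f·g: eliminate ⇒ L₀, order ≤ 2·1.
h=∫h₀ ⇒ L = L₀·Dx.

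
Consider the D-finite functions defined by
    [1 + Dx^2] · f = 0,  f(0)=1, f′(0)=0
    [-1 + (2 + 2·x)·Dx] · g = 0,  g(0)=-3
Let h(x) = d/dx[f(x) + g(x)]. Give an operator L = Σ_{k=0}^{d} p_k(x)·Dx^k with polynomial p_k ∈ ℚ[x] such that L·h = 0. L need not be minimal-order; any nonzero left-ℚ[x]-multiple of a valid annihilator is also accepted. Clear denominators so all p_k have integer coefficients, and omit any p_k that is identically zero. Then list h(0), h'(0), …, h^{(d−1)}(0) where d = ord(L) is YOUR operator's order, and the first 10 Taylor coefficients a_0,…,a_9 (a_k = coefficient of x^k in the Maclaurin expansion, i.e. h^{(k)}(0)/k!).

L = (-19 - 8·x - 4·x^2) + (-14 - 30·x - 24·x^2 - 8·x^3)·Dx + (-19 - 8·x - 4·x^2)·Dx^2 + (-14 - 30·x - 24·x^2 - 8·x^3)·Dx^3  (order 3).
h: a_k = -3/2, -1/4, -9/16, 61/96, -105/256, 2771/7680, -693/2048, 405661/1290240, -19305/65536, 103377251/371589120, …
ICs: h(0) = -3/2, h′(0) = -1/4, h′′(0) = -9/8.

f: a_k = 1, 0, -1/2, 0, 1/24, 0, -1/720, 0, 1/40320, 0, …
g: a_k = -3, -3/2, 3/8, -3/16, 15/128, -21/256, 63/1024, -99/2048, 1287/32768, -2145/65536, …
L₀ := lclm(L_f,L_g); ord L₀ ≤ 2+1.
Derive L from L₀ (diff closure).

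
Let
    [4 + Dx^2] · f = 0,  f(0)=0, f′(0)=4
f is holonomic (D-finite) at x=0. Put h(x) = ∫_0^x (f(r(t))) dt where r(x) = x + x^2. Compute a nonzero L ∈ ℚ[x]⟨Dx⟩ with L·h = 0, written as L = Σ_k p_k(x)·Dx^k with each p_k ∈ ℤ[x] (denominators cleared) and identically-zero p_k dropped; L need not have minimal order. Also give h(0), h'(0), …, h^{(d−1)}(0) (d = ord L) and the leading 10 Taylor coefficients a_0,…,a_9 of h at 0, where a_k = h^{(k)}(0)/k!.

f: a_k = 0, 4, 0, -8/3, 0, 8/15, 0, -16/315, 0, 8/2835, …
Change of var in L_f (x↦r) gives L₀.
Integrate: L := L₀·Dx.
L = (4 + 24·x + 48·x^2 + 32·x^3)·Dx - 2·Dx^2 + (1 + 2·x)·Dx^3  (order 3).
h: a_k = 0, 0, 2, 4/3, -2/3, -8/5, -56/45, 0, 208/315, 224/405, …
ICs: h(0) = 0, h′(0) = 0, h′′(0) = 4.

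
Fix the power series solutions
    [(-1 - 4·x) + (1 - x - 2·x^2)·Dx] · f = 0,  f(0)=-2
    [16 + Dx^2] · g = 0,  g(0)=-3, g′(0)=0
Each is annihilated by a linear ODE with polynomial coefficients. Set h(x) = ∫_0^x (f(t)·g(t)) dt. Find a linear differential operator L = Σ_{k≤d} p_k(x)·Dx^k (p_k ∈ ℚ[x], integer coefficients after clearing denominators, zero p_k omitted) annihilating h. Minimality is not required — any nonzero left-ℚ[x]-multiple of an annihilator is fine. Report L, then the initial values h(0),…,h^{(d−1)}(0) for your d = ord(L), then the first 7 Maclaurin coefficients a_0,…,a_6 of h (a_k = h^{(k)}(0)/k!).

L = (-12 + 16·x + 32·x^2)·Dx + (2 + 8·x)·Dx^2 + (-1 + x + 2·x^2)·Dx^3  (order 3).
h: a_k = 0, 6, 3, -10, -9/2, -14/5, -25/3, …
ICs: h(0) = 0, h′(0) = 6, h′′(0) = 6.

f: a_k = -2, -2, -6, -10, -22, -42, -86, …
g: a_k = -3, 0, 24, 0, -32, 0, 256/15, …
L₀ := L_f ⊗_s L_g (sym. prod.), ord ≤ 2.
h=∫₀ˣh₀: take L = L₀·Dx.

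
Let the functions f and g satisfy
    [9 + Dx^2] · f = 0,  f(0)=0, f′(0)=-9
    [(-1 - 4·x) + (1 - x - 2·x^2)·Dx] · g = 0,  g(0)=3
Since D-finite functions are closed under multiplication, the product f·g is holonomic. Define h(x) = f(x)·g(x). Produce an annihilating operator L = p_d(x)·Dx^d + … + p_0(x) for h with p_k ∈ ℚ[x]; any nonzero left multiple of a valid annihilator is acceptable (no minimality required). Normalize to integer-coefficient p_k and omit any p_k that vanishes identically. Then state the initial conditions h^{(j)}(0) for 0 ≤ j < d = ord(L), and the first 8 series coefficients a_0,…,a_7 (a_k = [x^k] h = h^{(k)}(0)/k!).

L = (-5 + 9·x + 18·x^2) + (2 + 8·x)·Dx + (-1 + x + 2·x^2)·Dx^2  (order 2).
h: a_k = 0, -27, -27, -81/2, -189/2, -7749/40, -15309/40, -429111/560, …
ICs: h(0) = 0, h′(0) = -27.

f: a_k = 0, -9, 0, 27/2, 0, -243/40, 0, 729/560, …
g: a_k = 3, 3, 9, 15, 33, 63, 129, 255, …
Sym-product of L_f,L_g gives L₀ (≤ ord 2).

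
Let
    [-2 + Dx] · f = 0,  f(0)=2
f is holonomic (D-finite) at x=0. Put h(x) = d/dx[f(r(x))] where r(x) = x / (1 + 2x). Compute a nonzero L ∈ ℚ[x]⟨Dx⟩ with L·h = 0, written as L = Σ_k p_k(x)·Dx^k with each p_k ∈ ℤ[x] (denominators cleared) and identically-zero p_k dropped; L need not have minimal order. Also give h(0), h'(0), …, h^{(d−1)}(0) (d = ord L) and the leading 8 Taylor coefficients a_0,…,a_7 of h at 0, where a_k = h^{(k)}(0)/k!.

L = (-2 - 8·x) + (-1 - 4·x - 4·x^2)·Dx  (order 1).
h: a_k = 4, -8, 8, 16/3, -152/3, 2416/15, -17456/45, 250912/315, …
ICs: h(0) = 4.

f: a_k = 2, 4, 4, 8/3, 4/3, 8/15, 8/45, 16/315, …
Substitute x→r, Dx→(1/r')Dx; clear ⇒ L₀.
Derive L from L₀ (diff closure).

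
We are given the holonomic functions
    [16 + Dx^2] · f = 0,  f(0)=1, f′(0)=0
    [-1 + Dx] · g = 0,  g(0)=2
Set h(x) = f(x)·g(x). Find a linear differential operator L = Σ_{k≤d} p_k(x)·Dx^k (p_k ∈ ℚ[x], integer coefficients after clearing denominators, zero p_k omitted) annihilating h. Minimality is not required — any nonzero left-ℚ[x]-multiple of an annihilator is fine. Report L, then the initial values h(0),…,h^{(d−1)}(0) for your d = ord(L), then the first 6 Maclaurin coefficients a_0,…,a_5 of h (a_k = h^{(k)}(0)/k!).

L = 17 - 2·Dx + Dx^2  (order 2).
h: a_k = 2, 2, -15, -47/3, 161/12, 1121/60, …
ICs: h(0) = 2, h′(0) = 2.

f: a_k = 1, 0, -8, 0, 32/3, 0, …
g: a_k = 2, 2, 1, 1/3, 1/12, 1/60, …
f·g: L₀ = L_f ⊗_s L_g, ord ≤ 2·1.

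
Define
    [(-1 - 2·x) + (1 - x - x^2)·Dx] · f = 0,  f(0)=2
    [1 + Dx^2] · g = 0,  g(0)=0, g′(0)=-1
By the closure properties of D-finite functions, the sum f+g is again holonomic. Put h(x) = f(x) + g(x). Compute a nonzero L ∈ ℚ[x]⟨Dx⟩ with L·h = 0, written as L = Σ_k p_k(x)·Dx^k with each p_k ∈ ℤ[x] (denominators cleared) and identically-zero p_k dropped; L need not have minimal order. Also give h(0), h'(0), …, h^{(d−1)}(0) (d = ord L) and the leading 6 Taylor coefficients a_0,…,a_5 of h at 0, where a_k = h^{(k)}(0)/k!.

L = (19 + 48·x + 31·x^2 + 24·x^3 + 5·x^4 + 2·x^5) + (-5 + x + 4·x^2 + 7·x^3 + 6·x^4 + 3·x^5 + x^6)·Dx + (19 + 48·x + 31·x^2 + 24·x^3 + 5·x^4 + 2·x^5)·Dx^2 + (-5 + x + 4·x^2 + 7·x^3 + 6·x^4 + 3·x^5 + x^6)·Dx^3  (order 3).
h: a_k = 2, 1, 4, 37/6, 10, 1919/120, …
ICs: h(0) = 2, h′(0) = 1, h′′(0) = 8.

f: a_k = 2, 2, 4, 6, 10, 16, …
g: a_k = 0, -1, 0, 1/6, 0, -1/120, …
Sum ⇒ L₀ = lclm(L_f,L_g) in ℚ(x)⟨Dx⟩.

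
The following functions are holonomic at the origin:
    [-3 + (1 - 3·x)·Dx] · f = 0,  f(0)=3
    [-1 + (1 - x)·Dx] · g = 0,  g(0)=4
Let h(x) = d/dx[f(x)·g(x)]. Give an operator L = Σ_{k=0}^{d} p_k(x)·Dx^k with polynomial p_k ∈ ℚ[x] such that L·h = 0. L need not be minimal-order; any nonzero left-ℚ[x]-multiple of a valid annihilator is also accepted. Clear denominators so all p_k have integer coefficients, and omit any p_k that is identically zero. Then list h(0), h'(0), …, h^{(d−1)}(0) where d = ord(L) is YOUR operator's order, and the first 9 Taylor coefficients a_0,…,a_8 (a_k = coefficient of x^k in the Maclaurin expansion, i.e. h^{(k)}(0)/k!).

f: a_k = 3, 9, 27, 81, 243, 729, 2187, 6561, 19683, …
g: a_k = 4, 4, 4, 4, 4, 4, 4, 4, 4, …
f·g: L₀ = L_f ⊗_s L_g, ord ≤ 1·1.
Differentiate: ansatz ord ≤ ord L₀ ⇒ L.
L = (13 - 36·x + 27·x^2) + (-2 + 11·x - 18·x^2 + 9·x^3)·Dx  (order 1).
h: a_k = 48, 312, 1440, 5808, 21840, 78696, 275520, 944736, 3188592, …
ICs: h(0) = 48.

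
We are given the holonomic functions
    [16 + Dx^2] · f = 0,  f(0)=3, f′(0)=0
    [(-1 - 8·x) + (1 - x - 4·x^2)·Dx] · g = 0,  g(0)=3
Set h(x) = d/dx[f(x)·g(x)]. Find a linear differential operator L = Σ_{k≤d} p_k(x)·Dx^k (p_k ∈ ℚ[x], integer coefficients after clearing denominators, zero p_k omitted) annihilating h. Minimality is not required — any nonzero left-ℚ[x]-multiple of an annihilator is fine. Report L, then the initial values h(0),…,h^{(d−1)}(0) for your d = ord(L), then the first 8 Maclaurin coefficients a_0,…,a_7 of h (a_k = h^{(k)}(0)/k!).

L = (-12 - 64·x - 224·x^2 + 256·x^3 + 512·x^4) + (-1 - 4·x + 48·x^2 + 128·x^3)·Dx + (1 - 3·x - 10·x^2 + 16·x^3 + 32·x^4)·Dx^2  (order 2).
h: a_k = 9, -54, 27, -12, 165, -906/5, 3563/5, -1224/35, …
ICs: h(0) = 9, h′(0) = -54.

f: a_k = 3, 0, -24, 0, 32, 0, -256/15, 0, …
g: a_k = 3, 3, 15, 27, 87, 195, 543, 1323, …
Sym-product of L_f,L_g gives L₀ (≤ ord 2).
h=h₀': d/dx-closure on L₀ ⇒ L.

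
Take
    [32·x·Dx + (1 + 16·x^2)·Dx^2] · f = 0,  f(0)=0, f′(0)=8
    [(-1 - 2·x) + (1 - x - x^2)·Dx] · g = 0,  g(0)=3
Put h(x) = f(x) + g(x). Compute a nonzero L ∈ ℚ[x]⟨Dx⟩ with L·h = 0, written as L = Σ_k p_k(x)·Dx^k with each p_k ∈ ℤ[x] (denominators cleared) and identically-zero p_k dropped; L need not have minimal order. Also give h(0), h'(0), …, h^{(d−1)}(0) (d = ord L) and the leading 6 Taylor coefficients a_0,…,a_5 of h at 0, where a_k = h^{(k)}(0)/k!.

f: a_k = 0, 8, 0, -128/3, 0, 2048/5, …
g: a_k = 3, 3, 6, 9, 15, 24, …
L₀ := lclm(L_f,L_g); ord L₀ ≤ 2+1.
L = (64 - 256·x - 3904·x^2 - 6912·x^3 - 9696·x^4 - 1536·x^6)·Dx + (-25 - 24·x + 542·x^2 - 780·x^3 - 6800·x^4 - 6560·x^5 - 768·x^6 - 1536·x^7)·Dx^2 + (2 + 17·x + 62·x^2 + 202·x^3 + 445·x^4 - 1136·x^5 - 576·x^6 - 256·x^7 - 256·x^8)·Dx^3  (order 3).
h: a_k = 3, 11, 6, -101/3, 15, 2168/5, …
ICs: h(0) = 3, h′(0) = 11, h′′(0) = 12.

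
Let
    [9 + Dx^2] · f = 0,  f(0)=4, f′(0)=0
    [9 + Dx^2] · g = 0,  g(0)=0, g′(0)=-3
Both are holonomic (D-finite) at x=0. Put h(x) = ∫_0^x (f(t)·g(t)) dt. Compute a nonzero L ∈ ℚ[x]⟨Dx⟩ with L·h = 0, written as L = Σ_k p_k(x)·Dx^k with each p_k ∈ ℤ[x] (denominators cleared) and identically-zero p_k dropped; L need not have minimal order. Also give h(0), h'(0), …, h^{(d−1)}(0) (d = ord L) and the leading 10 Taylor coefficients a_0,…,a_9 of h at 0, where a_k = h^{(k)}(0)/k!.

f: a_k = 4, 0, -18, 0, 27/2, 0, -81/20, 0, 729/1120, 0, …
g: a_k = 0, -3, 0, 9/2, 0, -81/40, 0, 243/560, 0, -243/4480, …
h₀=f·g: eliminate ⇒ L₀, order ≤ 2·2.
h=∫h₀ ⇒ L = L₀·Dx.
L = 36·Dx^2 + Dx^4  (order 4).
h: a_k = 0, 0, -6, 0, 18, 0, -108/5, 0, 486/35, 0, …
ICs: h(0) = 0, h′(0) = 0, h′′(0) = -12, h′′′(0) = 0.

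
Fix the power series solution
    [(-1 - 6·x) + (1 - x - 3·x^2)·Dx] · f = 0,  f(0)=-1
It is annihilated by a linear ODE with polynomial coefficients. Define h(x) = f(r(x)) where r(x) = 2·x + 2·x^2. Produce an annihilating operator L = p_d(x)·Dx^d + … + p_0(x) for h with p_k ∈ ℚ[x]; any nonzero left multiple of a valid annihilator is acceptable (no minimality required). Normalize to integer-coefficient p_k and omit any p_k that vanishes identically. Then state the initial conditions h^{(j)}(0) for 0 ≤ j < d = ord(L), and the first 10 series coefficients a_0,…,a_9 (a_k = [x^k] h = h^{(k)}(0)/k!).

L = (2 + 28·x + 72·x^2 + 48·x^3) + (-1 + 2·x + 14·x^2 + 24·x^3 + 12·x^4)·Dx  (order 1).
h: a_k = -1, -2, -18, -88, -488, -2664, -14488, -79040, -430704, -2347648, …
ICs: h(0) = -1.

f: a_k = -1, -1, -4, -7, -19, -40, -97, -217, -508, -1159, …
L₀ from L_f via x↦r, Dx↦r'^{-1}Dx.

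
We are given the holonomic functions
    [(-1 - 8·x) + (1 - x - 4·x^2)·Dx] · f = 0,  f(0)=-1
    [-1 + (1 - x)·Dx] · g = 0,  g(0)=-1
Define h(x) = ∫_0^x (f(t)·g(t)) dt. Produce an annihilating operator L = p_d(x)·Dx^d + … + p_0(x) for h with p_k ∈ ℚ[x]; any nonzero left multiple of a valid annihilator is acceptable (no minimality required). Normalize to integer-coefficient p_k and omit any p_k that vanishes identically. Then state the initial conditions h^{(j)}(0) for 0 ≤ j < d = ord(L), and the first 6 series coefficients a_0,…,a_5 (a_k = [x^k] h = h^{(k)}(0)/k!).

f: a_k = -1, -1, -5, -9, -29, -65, …
g: a_k = -1, -1, -1, -1, -1, -1, …
Product ⇒ symmetric product L₀, ord ≤ 1.
∫: right-multiply L₀ by Dx.
L = (-2 - 6·x + 12·x^2)·Dx + (1 - 2·x - 3·x^2 + 4·x^3)·Dx^2  (order 2).
h: a_k = 0, 1, 1, 7/3, 4, 9, …
ICs: h(0) = 0, h′(0) = 1.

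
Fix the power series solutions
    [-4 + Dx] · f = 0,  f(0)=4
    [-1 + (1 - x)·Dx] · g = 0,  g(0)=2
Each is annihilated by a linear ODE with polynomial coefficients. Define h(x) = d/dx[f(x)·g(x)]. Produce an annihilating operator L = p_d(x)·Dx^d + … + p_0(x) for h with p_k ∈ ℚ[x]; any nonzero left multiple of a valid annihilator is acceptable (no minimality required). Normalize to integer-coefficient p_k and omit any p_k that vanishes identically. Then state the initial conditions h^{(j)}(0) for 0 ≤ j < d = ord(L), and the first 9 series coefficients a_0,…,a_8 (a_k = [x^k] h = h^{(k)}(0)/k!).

f: a_k = 4, 16, 32, 128/3, 128/3, 512/15, 1024/45, 4096/315, 2048/315, …
g: a_k = 2, 2, 2, 2, 2, 2, 2, 2, 2, …
Sym-product of L_f,L_g gives L₀ (≤ ord 1).
Derive L from L₀ (diff closure).
L = (26 - 40·x + 16·x^2) + (-5 + 9·x - 4·x^2)·Dx  (order 1).
h: a_k = 40, 208, 568, 3296/3, 5144/3, 6992/3, 130552/45, 1077184/315, 1228216/315, …
ICs: h(0) = 40.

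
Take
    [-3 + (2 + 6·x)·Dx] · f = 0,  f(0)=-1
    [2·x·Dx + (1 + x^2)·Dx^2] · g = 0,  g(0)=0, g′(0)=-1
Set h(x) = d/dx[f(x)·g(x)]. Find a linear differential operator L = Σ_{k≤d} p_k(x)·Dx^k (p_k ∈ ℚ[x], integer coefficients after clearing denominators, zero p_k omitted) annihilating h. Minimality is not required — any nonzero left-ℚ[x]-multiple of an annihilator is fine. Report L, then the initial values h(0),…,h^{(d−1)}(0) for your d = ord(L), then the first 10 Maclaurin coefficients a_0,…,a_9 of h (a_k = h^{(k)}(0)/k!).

f: a_k = -1, -3/2, 9/8, -27/16, 405/128, -1701/256, 15309/1024, -72171/2048, 2814669/32768, -14073345/65536, …
g: a_k = 0, -1, 0, 1/3, 0, -1/5, 0, 1/7, 0, -1/9, …
h₀=f·g: eliminate ⇒ L₀, order ≤ 1·2.
Derive L from L₀ (diff closure).
L = (-57 + 360·x + 630·x^2 - 216·x^3 - 81·x^4) + (124 + 540·x + 1032·x^2 + 1368·x^3 - 756·x^4 - 324·x^5)·Dx + (36 + 200·x + 252·x^2 - 16·x^3 + 108·x^4 - 216·x^5 - 108·x^6)·Dx^2  (order 2).
h: a_k = 1, 3, -35/8, 19/4, -1657/128, 24507/640, -511199/5120, 2376057/8960, -167781715/229376, 1405502281/688128, …
ICs: h(0) = 1, h′(0) = 3.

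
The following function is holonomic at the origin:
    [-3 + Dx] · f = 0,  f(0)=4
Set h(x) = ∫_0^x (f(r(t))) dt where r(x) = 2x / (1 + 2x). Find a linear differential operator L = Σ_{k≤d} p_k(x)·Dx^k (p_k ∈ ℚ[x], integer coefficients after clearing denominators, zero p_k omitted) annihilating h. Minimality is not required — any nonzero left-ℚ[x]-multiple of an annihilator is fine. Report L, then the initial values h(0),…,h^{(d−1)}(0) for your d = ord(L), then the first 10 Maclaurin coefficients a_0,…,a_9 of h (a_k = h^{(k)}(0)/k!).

L = -6·Dx + (1 + 4·x + 4·x^2)·Dx^2  (order 2).
h: a_k = 0, 4, 12, 8, -12, 24/5, 56/5, -1104/35, 1644/35, -4328/105, …
ICs: h(0) = 0, h′(0) = 4.

f: a_k = 4, 12, 18, 18, 27/2, 81/10, 81/20, 243/140, 729/1120, 243/1120, …
Substitute x→r, Dx→(1/r')Dx; clear ⇒ L₀.
h=∫h₀ ⇒ L = L₀·Dx.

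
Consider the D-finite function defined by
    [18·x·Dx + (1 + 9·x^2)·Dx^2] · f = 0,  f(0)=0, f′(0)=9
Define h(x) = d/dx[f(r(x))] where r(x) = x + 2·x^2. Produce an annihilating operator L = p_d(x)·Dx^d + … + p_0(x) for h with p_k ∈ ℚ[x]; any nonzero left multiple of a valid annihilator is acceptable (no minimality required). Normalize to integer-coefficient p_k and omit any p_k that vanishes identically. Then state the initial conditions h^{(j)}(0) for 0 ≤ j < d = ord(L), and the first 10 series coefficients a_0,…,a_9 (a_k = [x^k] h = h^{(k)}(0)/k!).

L = (-4 + 18·x + 144·x^2 + 432·x^3 + 432·x^4) + (1 + 4·x + 9·x^2 + 72·x^3 + 180·x^4 + 144·x^5)·Dx  (order 1).
h: a_k = 9, 36, -81, -648, -891, 7452, 34263, -11664, -544563, -1396764, …
ICs: h(0) = 9.

f: a_k = 0, 9, 0, -27, 0, 729/5, 0, -6561/7, 0, 6561, …
L₀ from L_f via x↦r, Dx↦r'^{-1}Dx.
h=h₀': d/dx-closure on L₀ ⇒ L.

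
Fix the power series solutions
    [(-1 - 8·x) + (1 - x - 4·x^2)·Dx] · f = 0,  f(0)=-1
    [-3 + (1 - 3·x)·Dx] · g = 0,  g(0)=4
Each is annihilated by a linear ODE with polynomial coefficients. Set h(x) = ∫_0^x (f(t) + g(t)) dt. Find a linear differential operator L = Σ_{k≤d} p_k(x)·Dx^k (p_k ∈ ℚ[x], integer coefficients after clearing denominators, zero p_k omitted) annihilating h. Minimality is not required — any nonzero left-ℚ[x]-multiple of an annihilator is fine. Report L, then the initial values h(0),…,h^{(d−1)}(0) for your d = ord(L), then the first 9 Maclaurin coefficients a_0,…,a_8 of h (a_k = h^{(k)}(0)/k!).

f: a_k = -1, -1, -5, -9, -29, -65, -181, -441, -1165, …
g: a_k = 4, 12, 36, 108, 324, 972, 2916, 8748, 26244, …
L₀ := lclm(L_f,L_g); ord L₀ ≤ 1+1.
∫: right-multiply L₀ by Dx.
L = (6 - 72·x + 144·x^2 - 144·x^3)·Dx + (4 - 84·x^2 + 252·x^3 - 288·x^4)·Dx^2 + (-1 + 8·x - 21·x^2 + 8·x^3 + 54·x^4 - 72·x^5)·Dx^3  (order 3).
h: a_k = 0, 3, 11/2, 31/3, 99/4, 59, 907/6, 2735/7, 8307/8, …
ICs: h(0) = 0, h′(0) = 3, h′′(0) = 11.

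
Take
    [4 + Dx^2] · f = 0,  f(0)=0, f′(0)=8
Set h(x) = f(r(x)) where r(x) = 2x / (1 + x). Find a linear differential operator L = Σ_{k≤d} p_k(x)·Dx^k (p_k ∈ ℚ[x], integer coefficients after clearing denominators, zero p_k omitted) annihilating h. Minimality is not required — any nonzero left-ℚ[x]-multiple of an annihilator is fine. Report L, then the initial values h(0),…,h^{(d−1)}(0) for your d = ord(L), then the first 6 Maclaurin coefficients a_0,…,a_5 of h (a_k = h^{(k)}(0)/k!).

f: a_k = 0, 8, 0, -16/3, 0, 16/15, …
L₀ from L_f via x↦r, Dx↦r'^{-1}Dx.
L = 16 + (2 + 6·x + 6·x^2 + 2·x^3)·Dx + (1 + 4·x + 6·x^2 + 4·x^3 + x^4)·Dx^2  (order 2).
h: a_k = 0, 16, -16, -80/3, 112, -3088/15, …
ICs: h(0) = 0, h′(0) = 16.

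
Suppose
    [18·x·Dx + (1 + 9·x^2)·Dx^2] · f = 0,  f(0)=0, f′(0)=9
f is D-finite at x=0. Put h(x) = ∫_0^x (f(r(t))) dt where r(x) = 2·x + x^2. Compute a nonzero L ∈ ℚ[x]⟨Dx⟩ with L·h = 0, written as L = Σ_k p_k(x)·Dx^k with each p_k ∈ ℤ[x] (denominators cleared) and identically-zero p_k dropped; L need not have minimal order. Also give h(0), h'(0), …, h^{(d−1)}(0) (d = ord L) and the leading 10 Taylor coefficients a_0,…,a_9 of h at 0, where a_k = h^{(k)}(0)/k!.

L = (-1 + 72·x + 144·x^2 + 108·x^3 + 27·x^4)·Dx^2 + (1 + x + 36·x^2 + 72·x^3 + 45·x^4 + 9·x^5)·Dx^3  (order 3).
h: a_k = 0, 0, 9, 3, -54, -324/5, 3753/5, 11637/7, -94770/7, -46008, …
ICs: h(0) = 0, h′(0) = 0, h′′(0) = 18.

f: a_k = 0, 9, 0, -27, 0, 729/5, 0, -6561/7, 0, 6561, …
h₀=f(r): pull back L_f along r ⇒ L₀.
h=∫₀ˣh₀: take L = L₀·Dx.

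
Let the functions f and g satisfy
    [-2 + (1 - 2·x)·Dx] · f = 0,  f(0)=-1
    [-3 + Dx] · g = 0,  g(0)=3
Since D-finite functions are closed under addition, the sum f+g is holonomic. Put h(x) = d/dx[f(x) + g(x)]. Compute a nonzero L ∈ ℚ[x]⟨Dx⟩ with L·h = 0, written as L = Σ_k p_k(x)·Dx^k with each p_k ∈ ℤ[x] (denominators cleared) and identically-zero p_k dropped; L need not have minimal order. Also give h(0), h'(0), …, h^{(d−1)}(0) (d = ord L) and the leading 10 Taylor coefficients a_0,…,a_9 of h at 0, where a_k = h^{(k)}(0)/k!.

f: a_k = -1, -2, -4, -8, -16, -32, -64, -128, -256, -512, …
g: a_k = 3, 9, 27/2, 27/2, 81/8, 243/40, 243/80, 729/560, 2187/4480, 729/4480, …
f+g: L₀ = lclm(L_f,L_g), ord ≤ 1+1.
h₀' ⇒ L via d/dx closure of L₀.
L = (36 + 72·x) + (-15 - 36·x + 36·x^2)·Dx + (1 + 4·x - 12·x^2)·Dx^2  (order 2).
h: a_k = 7, 19, 33/2, -47/2, -1037/8, -14631/40, -70951/80, -1144693/560, -20637279/4480, -45873013/4480, …
ICs: h(0) = 7, h′(0) = 19.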